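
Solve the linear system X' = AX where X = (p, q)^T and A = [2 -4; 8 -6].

p(t) = -K_1e^(-2t)sin(4t) + K_2e^(-2t)cos(4t), q(t) = -K_1e^(-2t)sin(4t) + K_1e^(-2t)cos(4t) + K_2e^(-2t)sin(4t) + K_2e^(-2t)cos(4t)

Coefficient matrix A = [[2, -4], [8, -6]].
Characteristic polynomial det(A - λI) = λ^2 + 4λ + 20 = 0.
Eigenvalues λ = -2 ± 4i (complex conjugate pair).
For λ=-2+4i: an eigenvector is (0,1) - i(-1,-1) = (0 + i, 1 + i).
A real fundamental pair from Re and Im of e^((-2+4i)t)v: X_1 = e^(-2t)(cos(4t)·(0,1) + sin(4t)·(-1,-1)), X_2 = e^(-2t)(sin(4t)·(0,1) - cos(4t)·(-1,-1)).
General solution: K_1X_1 + K_2X_2.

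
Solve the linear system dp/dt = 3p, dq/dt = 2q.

p(t) = c_2e^(3t), q(t) = -c_1e^(2t)

Coefficient matrix A = [[3, 0], [0, 2]].
Characteristic polynomial det(A - λI) = λ^2 - 5λ + 6 = 0.
Eigenvalues λ = 2, 3.
For λ=2: (A-λI) row 1 is [1, 0], so an eigenvector is (0, -1).
For λ=3: (A-λI) row 2 is [0, -1], so an eigenvector is (1, 0).
General solution: c_1e^(2t)(0,-1) + c_2e^(3t)(1,0).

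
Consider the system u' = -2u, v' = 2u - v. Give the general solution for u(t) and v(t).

u(t) = C_1e^(-2t), v(t) = -2C_1e^(-2t) - C_2e^(-t)

Coefficient matrix A = [[-2, 0], [2, -1]].
Characteristic polynomial det(A - λI) = λ^2 + 3λ + 2 = 0.
Eigenvalues λ = -2, -1.
For λ=-2: (A-λI) row 2 is [2, 1], so an eigenvector is (1, -2).
For λ=-1: (A-λI) row 1 is [-1, 0], so an eigenvector is (0, -1).
General solution: C_1e^(-2t)(1,-2) + C_2e^(-t)(0,-1).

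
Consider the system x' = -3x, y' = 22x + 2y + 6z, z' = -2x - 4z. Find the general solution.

x(t) = C_2e^(-3t), y(t) = C_1e^(2t) - 2C_2e^(-3t) - C_3e^(-4t), z(t) = -2C_2e^(-3t) + C_3e^(-4t)

Coefficient matrix A = [[-3, 0, 0], [22, 2, 6], [-2, 0, -4]].
det(A - λI) = 0 gives eigenvalues λ = 2, -3, -4.
For λ=2: eigenvector (0,1,0).
For λ=-3: eigenvector (1,-2,-2).
For λ=-4: eigenvector (0,-1,1).
General solution: C_1e^(2t)(0,1,0) + C_2e^(-3t)(1,-2,-2) + C_3e^(-4t)(0,-1,1).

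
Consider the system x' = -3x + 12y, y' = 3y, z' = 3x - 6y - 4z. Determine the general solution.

x(t) = C_1e^(-3t) + 2C_2e^(3t), y(t) = C_2e^(3t), z(t) = 3C_1e^(-3t) + C_3e^(-4t)

Coefficient matrix A = [[-3, 12, 0], [0, 3, 0], [3, -6, -4]].
det(A - λI) = 0 gives eigenvalues λ = -3, 3, -4.
For λ=-3: eigenvector (1,0,3).
For λ=3: eigenvector (2,1,0).
For λ=-4: eigenvector (0,0,1).
General solution: C_1e^(-3t)(1,0,3) + C_2e^(3t)(2,1,0) + C_3e^(-4t)(0,0,1).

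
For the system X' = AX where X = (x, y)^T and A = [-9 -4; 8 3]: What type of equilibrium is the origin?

stable node

A = [[-9,-4],[8,3]]; det(A-λI) = λ^2 + 6λ + 5.
λ = -1, -5: both negative.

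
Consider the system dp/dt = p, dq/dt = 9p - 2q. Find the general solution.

Coefficient matrix A = [[1, 0], [9, -2]].
Characteristic polynomial det(A - λI) = λ^2 + λ - 2 = 0.
Eigenvalues λ = -2, 1.
For λ=-2: (A-λI) row 1 is [3, 0], so an eigenvector is (0, 1).
For λ=1: (A-λI) row 2 is [9, -3], so an eigenvector is (-1, -3).
General solution: c_1e^(-2t)(0,1) + c_2e^(t)(-1,-3).

p(t) = -c_2e^(t), q(t) = c_1e^(-2t) - 3c_2e^(t)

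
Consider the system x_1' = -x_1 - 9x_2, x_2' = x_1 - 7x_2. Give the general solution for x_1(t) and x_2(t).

x_1(t) = -3c_1e^(-4t) - 3c_2te^(-4t) - c_2e^(-4t), x_2(t) = -c_1e^(-4t) - c_2te^(-4t)

Coefficient matrix A = [[-1, -9], [1, -7]].
Characteristic polynomial det(A - λI) = λ^2 + 8λ + 16 = 0.
Single eigenvalue λ = -4 with algebraic multiplicity 2.
Eigenvector v = (-3,-1); generalized eigenvector w with (A-λI)w=v is (-1,0).
General solution: e^(-4t)[c_1·v + c_2·(t·v + w)].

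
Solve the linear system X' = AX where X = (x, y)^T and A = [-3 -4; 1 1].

x(t) = -2c_1e^(-t) - 2c_2te^(-t) - 3c_2e^(-t), y(t) = c_1e^(-t) + c_2te^(-t) + 2c_2e^(-t)

Coefficient matrix A = [[-3, -4], [1, 1]].
Characteristic polynomial det(A - λI) = λ^2 + 2λ + 1 = 0.
Single eigenvalue λ = -1 with algebraic multiplicity 2.
Eigenvector v = (-2,1); generalized eigenvector w with (A-λI)w=v is (-3,2).
General solution: e^(-t)[c_1·v + c_2·(t·v + w)].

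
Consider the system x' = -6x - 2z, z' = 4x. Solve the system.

Coefficient matrix A = [[-6, -2], [4, 0]].
Characteristic polynomial det(A - λI) = λ^2 + 6λ + 8 = 0.
Eigenvalues λ = -2, -4.
For λ=-2: (A-λI) row 1 is [-4, -2], so an eigenvector is (-1, 2).
For λ=-4: (A-λI) row 1 is [-2, -2], so an eigenvector is (-1, 1).
General solution: c_1e^(-2t)(-1,2) + c_2e^(-4t)(-1,1).

x(t) = -c_1e^(-2t) - c_2e^(-4t), z(t) = 2c_1e^(-2t) + c_2e^(-4t)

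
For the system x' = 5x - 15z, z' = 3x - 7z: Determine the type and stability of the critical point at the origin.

A = [[5,-15],[3,-7]]; det(A-λI) = λ^2 + 2λ + 10.
λ = -1 ± 3i: negative real part.

stable spiral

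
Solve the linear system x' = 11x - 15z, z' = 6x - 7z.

Coefficient matrix A = [[11, -15], [6, -7]].
Characteristic polynomial det(A - λI) = λ^2 - 4λ + 13 = 0.
Eigenvalues λ = 2 ± 3i (complex conjugate pair).
For λ=2+3i: an eigenvector is (-2,-1) - i(-1,-1) = (-2 + i, -1 + i).
A real fundamental pair from Re and Im of e^((2+3i)t)v: X_1 = e^(2t)(cos(3t)·(-2,-1) + sin(3t)·(-1,-1)), X_2 = e^(2t)(sin(3t)·(-2,-1) - cos(3t)·(-1,-1)).
General solution: C_1X_1 + C_2X_2.

x(t) = -C_1e^(2t)sin(3t) - 2C_1e^(2t)cos(3t) - 2C_2e^(2t)sin(3t) + C_2e^(2t)cos(3t), z(t) = -C_1e^(2t)sin(3t) - C_1e^(2t)cos(3t) - C_2e^(2t)sin(3t) + C_2e^(2t)cos(3t)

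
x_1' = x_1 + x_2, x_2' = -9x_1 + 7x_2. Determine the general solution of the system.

Coefficient matrix A = [[1, 1], [-9, 7]].
Characteristic polynomial det(A - λI) = λ^2 - 8λ + 16 = 0.
Single eigenvalue λ = 4 with algebraic multiplicity 2.
Eigenvector v = (-1,-3); generalized eigenvector w with (A-λI)w=v is (0,-1).
General solution: e^(4t)[C_1·v + C_2·(t·v + w)].

x_1(t) = -C_1e^(4t) - C_2te^(4t), x_2(t) = -3C_1e^(4t) - 3C_2te^(4t) - C_2e^(4t)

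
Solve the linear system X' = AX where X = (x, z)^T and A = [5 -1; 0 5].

Coefficient matrix A = [[5, -1], [0, 5]].
Characteristic polynomial det(A - λI) = λ^2 - 10λ + 25 = 0.
Single eigenvalue λ = 5 with algebraic multiplicity 2.
Eigenvector v = (-1,0); generalized eigenvector w with (A-λI)w=v is (-1,1).
General solution: e^(5t)[K_1·v + K_2·(t·v + w)].

x(t) = -K_1e^(5t) - K_2te^(5t) - K_2e^(5t), z(t) = K_2e^(5t)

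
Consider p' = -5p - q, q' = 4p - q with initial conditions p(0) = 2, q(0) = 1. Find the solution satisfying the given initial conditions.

Coefficient matrix A = [[-5, -1], [4, -1]].
Characteristic polynomial det(A - λI) = λ^2 + 6λ + 9 = 0.
Single eigenvalue λ = -3 with algebraic multiplicity 2.
Eigenvector v = (1,-2); generalized eigenvector w with (A-λI)w=v is (0,-1).
General solution: e^(-3t)[K_1·v + K_2·(t·v + w)].
Applying p(0)=2, q(0)=1 gives K_1=2, K_2=-5.

p(t) = -5te^(-3t) + 2e^(-3t), q(t) = 10te^(-3t) + e^(-3t)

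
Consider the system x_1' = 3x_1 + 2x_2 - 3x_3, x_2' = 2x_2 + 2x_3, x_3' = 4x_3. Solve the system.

x_1(t) = c_1e^(3t) - 2c_2e^(2t) - c_3e^(4t), x_2(t) = c_2e^(2t) + c_3e^(4t), x_3(t) = c_3e^(4t)

Coefficient matrix A = [[3, 2, -3], [0, 2, 2], [0, 0, 4]].
det(A - λI) = 0 gives eigenvalues λ = 3, 2, 4.
For λ=3: eigenvector (1,0,0).
For λ=2: eigenvector (-2,1,0).
For λ=4: eigenvector (-1,1,1).
General solution: c_1e^(3t)(1,0,0) + c_2e^(2t)(-2,1,0) + c_3e^(4t)(-1,1,1).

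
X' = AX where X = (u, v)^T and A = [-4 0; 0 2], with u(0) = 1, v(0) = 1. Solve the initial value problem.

Coefficient matrix A = [[-4, 0], [0, 2]].
Characteristic polynomial det(A - λI) = λ^2 + 2λ - 8 = 0.
Eigenvalues λ = 2, -4.
For λ=2: (A-λI) row 1 is [-6, 0], so an eigenvector is (0, -1).
For λ=-4: (A-λI) row 2 is [0, 6], so an eigenvector is (1, 0).
General solution: C_1e^(2t)(0,-1) + C_2e^(-4t)(1,0).
Applying u(0)=1, v(0)=1 gives C_1=-1, C_2=1.

u(t) = e^(-4t), v(t) = e^(2t)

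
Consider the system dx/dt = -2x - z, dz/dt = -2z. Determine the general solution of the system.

x(t) = -C_1e^(-2t) - C_2te^(-2t) - 2C_2e^(-2t), z(t) = C_2e^(-2t)

Coefficient matrix A = [[-2, -1], [0, -2]].
Characteristic polynomial det(A - λI) = λ^2 + 4λ + 4 = 0.
Single eigenvalue λ = -2 with algebraic multiplicity 2.
Eigenvector v = (-1,0); generalized eigenvector w with (A-λI)w=v is (-2,1).
General solution: e^(-2t)[C_1·v + C_2·(t·v + w)].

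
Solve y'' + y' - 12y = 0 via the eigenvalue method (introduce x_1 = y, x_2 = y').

Let x_1 = y, x_2 = y'. Then x_1' = x_2 and x_2' = 12x_1 - x_2.
A = [[0,1],[12,-1]]; det(A-λI) = λ^2 + λ - 12.
Eigenvalues λ = -4, 3 with eigenvectors (1,-4), (1,3).

y(t) = K_1e^(-4t) + K_2e^(3t)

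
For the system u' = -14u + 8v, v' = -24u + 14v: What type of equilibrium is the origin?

saddle

A = [[-14,8],[-24,14]]; det(A-λI) = λ^2 - 4.
λ = -2, 2: opposite signs.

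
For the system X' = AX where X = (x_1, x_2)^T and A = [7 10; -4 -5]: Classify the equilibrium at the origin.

unstable spiral

A = [[7,10],[-4,-5]]; det(A-λI) = λ^2 - 2λ + 5.
λ = 1 ± 2i: positive real part.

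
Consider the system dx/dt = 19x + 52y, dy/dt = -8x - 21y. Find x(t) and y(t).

Coefficient matrix A = [[19, 52], [-8, -21]].
Characteristic polynomial det(A - λI) = λ^2 + 2λ + 17 = 0.
Eigenvalues λ = -1 ± 4i (complex conjugate pair).
For λ=-1+4i: an eigenvector is (3,-1) - i(2,-1) = (3 - 2i, -1 + i).
A real fundamental pair from Re and Im of e^((-1+4i)t)v: X_1 = e^(-t)(cos(4t)·(3,-1) + sin(4t)·(2,-1)), X_2 = e^(-t)(sin(4t)·(3,-1) - cos(4t)·(2,-1)).
General solution: C_1X_1 + C_2X_2.

x(t) = 2C_1e^(-t)sin(4t) + 3C_1e^(-t)cos(4t) + 3C_2e^(-t)sin(4t) - 2C_2e^(-t)cos(4t), y(t) = -C_1e^(-t)sin(4t) - C_1e^(-t)cos(4t) - C_2e^(-t)sin(4t) + C_2e^(-t)cos(4t)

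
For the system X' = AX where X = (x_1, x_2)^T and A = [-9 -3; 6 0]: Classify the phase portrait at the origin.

A = [[-9,-3],[6,0]]; det(A-λI) = λ^2 + 9λ + 18.
λ = -6, -3: both negative.

stable node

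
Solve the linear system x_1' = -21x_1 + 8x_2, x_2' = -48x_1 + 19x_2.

x_1(t) = -K_1e^(3t) - K_2e^(-5t), x_2(t) = -3K_1e^(3t) - 2K_2e^(-5t)

Coefficient matrix A = [[-21, 8], [-48, 19]].
Characteristic polynomial det(A - λI) = λ^2 + 2λ - 15 = 0.
Eigenvalues λ = 3, -5.
For λ=3: (A-λI) row 1 is [-24, 8], so an eigenvector is (-1, -3).
For λ=-5: (A-λI) row 1 is [-16, 8], so an eigenvector is (-1, -2).
General solution: K_1e^(3t)(-1,-3) + K_2e^(-5t)(-1,-2).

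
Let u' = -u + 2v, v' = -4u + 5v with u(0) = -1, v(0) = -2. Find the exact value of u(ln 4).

A = [[-1,2],[-4,5]]; eigenvalues λ = 1, 3.
Eigenvectors: (1,1) for λ=1, (1,2) for λ=3.
From the initial condition, c_1 = 0, c_2 = -1.
u(ln 4) = (0)(4^1)(1) + (-1)(4^3)(1) = -64.

-64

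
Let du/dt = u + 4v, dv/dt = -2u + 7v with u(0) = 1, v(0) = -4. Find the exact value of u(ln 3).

A = [[1,4],[-2,7]]; eigenvalues λ = 3, 5.
Eigenvectors: (2,1) for λ=3, (1,1) for λ=5.
From the initial condition, c_1 = 5, c_2 = -9.
u(ln 3) = (5)(3^3)(2) + (-9)(3^5)(1) = -1917.

-1917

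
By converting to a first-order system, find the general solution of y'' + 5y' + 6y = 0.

y(t) = C_1e^(-2t) + C_2e^(-3t)

Let x_1 = y, x_2 = y'. Then x_1' = x_2 and x_2' = -6x_1 - 5x_2.
A = [[0,1],[-6,-5]]; det(A-λI) = λ^2 + 5λ + 6.
Eigenvalues λ = -2, -3 with eigenvectors (1,-2), (1,-3).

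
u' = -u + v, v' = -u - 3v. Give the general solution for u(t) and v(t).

Coefficient matrix A = [[-1, 1], [-1, -3]].
Characteristic polynomial det(A - λI) = λ^2 + 4λ + 4 = 0.
Single eigenvalue λ = -2 with algebraic multiplicity 2.
Eigenvector v = (1,-1); generalized eigenvector w with (A-λI)w=v is (-1,2).
General solution: e^(-2t)[C_1·v + C_2·(t·v + w)].

u(t) = C_1e^(-2t) + C_2te^(-2t) - C_2e^(-2t), v(t) = -C_1e^(-2t) - C_2te^(-2t) + 2C_2e^(-2t)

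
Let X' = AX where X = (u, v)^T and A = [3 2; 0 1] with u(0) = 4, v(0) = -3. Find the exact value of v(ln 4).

-12

A = [[3,2],[0,1]]; eigenvalues λ = 1, 3.
Eigenvectors: (-1,1) for λ=1, (-1,0) for λ=3.
From the initial condition, c_1 = -3, c_2 = -1.
v(ln 4) = (-3)(4^1)(1) + (-1)(4^3)(0) = -12.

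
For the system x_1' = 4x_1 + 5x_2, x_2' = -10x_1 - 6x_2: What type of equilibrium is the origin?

stable spiral

A = [[4,5],[-10,-6]]; det(A-λI) = λ^2 + 2λ + 26.
λ = -1 ± 5i: negative real part.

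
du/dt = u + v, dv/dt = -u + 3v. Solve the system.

Coefficient matrix A = [[1, 1], [-1, 3]].
Characteristic polynomial det(A - λI) = λ^2 - 4λ + 4 = 0.
Single eigenvalue λ = 2 with algebraic multiplicity 2.
Eigenvector v = (-1,-1); generalized eigenvector w with (A-λI)w=v is (-2,-3).
General solution: e^(2t)[c_1·v + c_2·(t·v + w)].

u(t) = -c_1e^(2t) - c_2te^(2t) - 2c_2e^(2t), v(t) = -c_1e^(2t) - c_2te^(2t) - 3c_2e^(2t)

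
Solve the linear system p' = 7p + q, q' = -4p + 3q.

Coefficient matrix A = [[7, 1], [-4, 3]].
Characteristic polynomial det(A - λI) = λ^2 - 10λ + 25 = 0.
Single eigenvalue λ = 5 with algebraic multiplicity 2.
Eigenvector v = (-1,2); generalized eigenvector w with (A-λI)w=v is (0,-1).
General solution: e^(5t)[K_1·v + K_2·(t·v + w)].

p(t) = -K_1e^(5t) - K_2te^(5t), q(t) = 2K_1e^(5t) + 2K_2te^(5t) - K_2e^(5t)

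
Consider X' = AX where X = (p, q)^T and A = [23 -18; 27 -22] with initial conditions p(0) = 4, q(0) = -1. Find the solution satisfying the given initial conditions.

p(t) = 14e^(5t) - 10e^(-4t), q(t) = 14e^(5t) - 15e^(-4t)

Coefficient matrix A = [[23, -18], [27, -22]].
Characteristic polynomial det(A - λI) = λ^2 - λ - 20 = 0.
Eigenvalues λ = 5, -4.
For λ=5: (A-λI) row 1 is [18, -18], so an eigenvector is (1, 1).
For λ=-4: (A-λI) row 1 is [27, -18], so an eigenvector is (2, 3).
General solution: C_1e^(5t)(1,1) + C_2e^(-4t)(2,3).
Applying p(0)=4, q(0)=-1 gives C_1=14, C_2=-5.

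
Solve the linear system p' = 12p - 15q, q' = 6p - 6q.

Coefficient matrix A = [[12, -15], [6, -6]].
Characteristic polynomial det(A - λI) = λ^2 - 6λ + 18 = 0.
Eigenvalues λ = 3 ± 3i (complex conjugate pair).
For λ=3+3i: an eigenvector is (1,1) - i(-2,-1) = (1 + 2i, 1 + i).
A real fundamental pair from Re and Im of e^((3+3i)t)v: X_1 = e^(3t)(cos(3t)·(1,1) + sin(3t)·(-2,-1)), X_2 = e^(3t)(sin(3t)·(1,1) - cos(3t)·(-2,-1)).
General solution: c_1X_1 + c_2X_2.

p(t) = -2c_1e^(3t)sin(3t) + c_1e^(3t)cos(3t) + c_2e^(3t)sin(3t) + 2c_2e^(3t)cos(3t), q(t) = -c_1e^(3t)sin(3t) + c_1e^(3t)cos(3t) + c_2e^(3t)sin(3t) + c_2e^(3t)cos(3t)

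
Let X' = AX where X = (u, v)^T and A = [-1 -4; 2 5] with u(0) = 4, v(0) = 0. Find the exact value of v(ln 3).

96

A = [[-1,-4],[2,5]]; eigenvalues λ = 1, 3.
Eigenvectors: (2,-1) for λ=1, (1,-1) for λ=3.
From the initial condition, c_1 = 4, c_2 = -4.
v(ln 3) = (4)(3^1)(-1) + (-4)(3^3)(-1) = 96.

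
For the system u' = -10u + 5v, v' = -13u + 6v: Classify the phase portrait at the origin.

stable spiral

A = [[-10,5],[-13,6]]; det(A-λI) = λ^2 + 4λ + 5.
λ = -2 ± i: negative real part.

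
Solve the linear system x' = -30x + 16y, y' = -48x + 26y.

x(t) = -c_1e^(2t) + 2c_2e^(-6t), y(t) = -2c_1e^(2t) + 3c_2e^(-6t)

Coefficient matrix A = [[-30, 16], [-48, 26]].
Characteristic polynomial det(A - λI) = λ^2 + 4λ - 12 = 0.
Eigenvalues λ = 2, -6.
For λ=2: (A-λI) row 1 is [-32, 16], so an eigenvector is (-1, -2).
For λ=-6: (A-λI) row 1 is [-24, 16], so an eigenvector is (2, 3).
General solution: c_1e^(2t)(-1,-2) + c_2e^(-6t)(2,3).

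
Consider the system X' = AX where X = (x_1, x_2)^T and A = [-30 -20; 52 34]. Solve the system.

Coefficient matrix A = [[-30, -20], [52, 34]].
Characteristic polynomial det(A - λI) = λ^2 - 4λ + 20 = 0.
Eigenvalues λ = 2 ± 4i (complex conjugate pair).
For λ=2+4i: an eigenvector is (-2,3) - i(1,-2) = (-2 - i, 3 + 2i).
A real fundamental pair from Re and Im of e^((2+4i)t)v: X_1 = e^(2t)(cos(4t)·(-2,3) + sin(4t)·(1,-2)), X_2 = e^(2t)(sin(4t)·(-2,3) - cos(4t)·(1,-2)).
General solution: K_1X_1 + K_2X_2.

x_1(t) = K_1e^(2t)sin(4t) - 2K_1e^(2t)cos(4t) - 2K_2e^(2t)sin(4t) - K_2e^(2t)cos(4t), x_2(t) = -2K_1e^(2t)sin(4t) + 3K_1e^(2t)cos(4t) + 3K_2e^(2t)sin(4t) + 2K_2e^(2t)cos(4t)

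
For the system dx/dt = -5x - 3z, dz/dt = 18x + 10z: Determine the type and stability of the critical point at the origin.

A = [[-5,-3],[18,10]]; det(A-λI) = λ^2 - 5λ + 4.
λ = 4, 1: both positive.

unstable node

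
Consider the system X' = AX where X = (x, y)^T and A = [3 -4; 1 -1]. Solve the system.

x(t) = -2c_1e^(t) - 2c_2te^(t) - c_2e^(t), y(t) = -c_1e^(t) - c_2te^(t)

Coefficient matrix A = [[3, -4], [1, -1]].
Characteristic polynomial det(A - λI) = λ^2 - 2λ + 1 = 0.
Single eigenvalue λ = 1 with algebraic multiplicity 2.
Eigenvector v = (-2,-1); generalized eigenvector w with (A-λI)w=v is (-1,0).
General solution: e^(t)[c_1·v + c_2·(t·v + w)].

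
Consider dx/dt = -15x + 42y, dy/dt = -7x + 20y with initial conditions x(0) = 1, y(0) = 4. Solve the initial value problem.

Coefficient matrix A = [[-15, 42], [-7, 20]].
Characteristic polynomial det(A - λI) = λ^2 - 5λ - 6 = 0.
Eigenvalues λ = 6, -1.
For λ=6: (A-λI) row 1 is [-21, 42], so an eigenvector is (2, 1).
For λ=-1: (A-λI) row 1 is [-14, 42], so an eigenvector is (-3, -1).
General solution: c_1e^(6t)(2,1) + c_2e^(-t)(-3,-1).
Applying x(0)=1, y(0)=4 gives c_1=11, c_2=7.

x(t) = 22e^(6t) - 21e^(-t), y(t) = 11e^(6t) - 7e^(-t)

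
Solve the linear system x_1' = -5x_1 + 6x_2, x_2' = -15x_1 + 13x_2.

x_1(t) = C_1e^(4t)sin(3t) - C_1e^(4t)cos(3t) - C_2e^(4t)sin(3t) - C_2e^(4t)cos(3t), x_2(t) = 2C_1e^(4t)sin(3t) - C_1e^(4t)cos(3t) - C_2e^(4t)sin(3t) - 2C_2e^(4t)cos(3t)

Coefficient matrix A = [[-5, 6], [-15, 13]].
Characteristic polynomial det(A - λI) = λ^2 - 8λ + 25 = 0.
Eigenvalues λ = 4 ± 3i (complex conjugate pair).
For λ=4+3i: an eigenvector is (-1,-1) - i(1,2) = (-1 - i, -1 - 2i).
A real fundamental pair from Re and Im of e^((4+3i)t)v: X_1 = e^(4t)(cos(3t)·(-1,-1) + sin(3t)·(1,2)), X_2 = e^(4t)(sin(3t)·(-1,-1) - cos(3t)·(1,2)).
General solution: C_1X_1 + C_2X_2.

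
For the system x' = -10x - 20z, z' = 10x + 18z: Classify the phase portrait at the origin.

unstable spiral

A = [[-10,-20],[10,18]]; det(A-λI) = λ^2 - 8λ + 20.
λ = 4 ± 2i: positive real part.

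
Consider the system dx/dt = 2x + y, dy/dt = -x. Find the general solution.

Coefficient matrix A = [[2, 1], [-1, 0]].
Characteristic polynomial det(A - λI) = λ^2 - 2λ + 1 = 0.
Single eigenvalue λ = 1 with algebraic multiplicity 2.
Eigenvector v = (1,-1); generalized eigenvector w with (A-λI)w=v is (2,-1).
General solution: e^(t)[c_1·v + c_2·(t·v + w)].

x(t) = c_1e^(t) + c_2te^(t) + 2c_2e^(t), y(t) = -c_1e^(t) - c_2te^(t) - c_2e^(t)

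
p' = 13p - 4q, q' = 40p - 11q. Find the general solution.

Coefficient matrix A = [[13, -4], [40, -11]].
Characteristic polynomial det(A - λI) = λ^2 - 2λ + 17 = 0.
Eigenvalues λ = 1 ± 4i (complex conjugate pair).
For λ=1+4i: an eigenvector is (0,-1) - i(1,3) = (0 - i, -1 - 3i).
A real fundamental pair from Re and Im of e^((1+4i)t)v: X_1 = e^(t)(cos(4t)·(0,-1) + sin(4t)·(1,3)), X_2 = e^(t)(sin(4t)·(0,-1) - cos(4t)·(1,3)).
General solution: K_1X_1 + K_2X_2.

p(t) = K_1e^(t)sin(4t) - K_2e^(t)cos(4t), q(t) = 3K_1e^(t)sin(4t) - K_1e^(t)cos(4t) - K_2e^(t)sin(4t) - 3K_2e^(t)cos(4t)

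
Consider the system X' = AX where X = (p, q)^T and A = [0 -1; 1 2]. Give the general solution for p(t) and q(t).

p(t) = -c_1e^(t) - c_2te^(t) + c_2e^(t), q(t) = c_1e^(t) + c_2te^(t)

Coefficient matrix A = [[0, -1], [1, 2]].
Characteristic polynomial det(A - λI) = λ^2 - 2λ + 1 = 0.
Single eigenvalue λ = 1 with algebraic multiplicity 2.
Eigenvector v = (-1,1); generalized eigenvector w with (A-λI)w=v is (1,0).
General solution: e^(t)[c_1·v + c_2·(t·v + w)].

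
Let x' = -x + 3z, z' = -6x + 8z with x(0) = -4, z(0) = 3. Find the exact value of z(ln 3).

A = [[-1,3],[-6,8]]; eigenvalues λ = 2, 5.
Eigenvectors: (1,1) for λ=2, (-1,-2) for λ=5.
From the initial condition, c_1 = -11, c_2 = -7.
z(ln 3) = (-11)(3^2)(1) + (-7)(3^5)(-2) = 3303.

3303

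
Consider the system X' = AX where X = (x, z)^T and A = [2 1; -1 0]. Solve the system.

x(t) = -K_1e^(t) - K_2te^(t) - 2K_2e^(t), z(t) = K_1e^(t) + K_2te^(t) + K_2e^(t)

Coefficient matrix A = [[2, 1], [-1, 0]].
Characteristic polynomial det(A - λI) = λ^2 - 2λ + 1 = 0.
Single eigenvalue λ = 1 with algebraic multiplicity 2.
Eigenvector v = (-1,1); generalized eigenvector w with (A-λI)w=v is (-2,1).
General solution: e^(t)[K_1·v + K_2·(t·v + w)].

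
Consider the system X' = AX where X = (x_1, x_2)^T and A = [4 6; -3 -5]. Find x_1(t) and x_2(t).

Coefficient matrix A = [[4, 6], [-3, -5]].
Characteristic polynomial det(A - λI) = λ^2 + λ - 2 = 0.
Eigenvalues λ = 1, -2.
For λ=1: (A-λI) row 1 is [3, 6], so an eigenvector is (-2, 1).
For λ=-2: (A-λI) row 1 is [6, 6], so an eigenvector is (1, -1).
General solution: K_1e^(t)(-2,1) + K_2e^(-2t)(1,-1).

x_1(t) = -2K_1e^(t) + K_2e^(-2t), x_2(t) = K_1e^(t) - K_2e^(-2t)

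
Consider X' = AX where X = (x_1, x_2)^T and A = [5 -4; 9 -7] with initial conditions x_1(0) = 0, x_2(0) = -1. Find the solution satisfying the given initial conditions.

Coefficient matrix A = [[5, -4], [9, -7]].
Characteristic polynomial det(A - λI) = λ^2 + 2λ + 1 = 0.
Single eigenvalue λ = -1 with algebraic multiplicity 2.
Eigenvector v = (2,3); generalized eigenvector w with (A-λI)w=v is (1,1).
General solution: e^(-t)[c_1·v + c_2·(t·v + w)].
Applying x_1(0)=0, x_2(0)=-1 gives c_1=-1, c_2=2.

x_1(t) = 4te^(-t), x_2(t) = 6te^(-t) - e^(-t)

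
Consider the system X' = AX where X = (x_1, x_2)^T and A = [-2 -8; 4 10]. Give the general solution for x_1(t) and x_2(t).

x_1(t) = 2C_1e^(2t) + C_2e^(6t), x_2(t) = -C_1e^(2t) - C_2e^(6t)

Coefficient matrix A = [[-2, -8], [4, 10]].
Characteristic polynomial det(A - λI) = λ^2 - 8λ + 12 = 0.
Eigenvalues λ = 2, 6.
For λ=2: (A-λI) row 1 is [-4, -8], so an eigenvector is (2, -1).
For λ=6: (A-λI) row 1 is [-8, -8], so an eigenvector is (1, -1).
General solution: C_1e^(2t)(2,-1) + C_2e^(6t)(1,-1).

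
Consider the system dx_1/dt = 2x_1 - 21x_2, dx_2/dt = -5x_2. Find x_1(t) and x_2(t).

Coefficient matrix A = [[2, -21], [0, -5]].
Characteristic polynomial det(A - λI) = λ^2 + 3λ - 10 = 0.
Eigenvalues λ = 2, -5.
For λ=2: (A-λI) row 1 is [0, -21], so an eigenvector is (-1, 0).
For λ=-5: (A-λI) row 1 is [7, -21], so an eigenvector is (3, 1).
General solution: c_1e^(2t)(-1,0) + c_2e^(-5t)(3,1).

x_1(t) = -c_1e^(2t) + 3c_2e^(-5t), x_2(t) = c_2e^(-5t)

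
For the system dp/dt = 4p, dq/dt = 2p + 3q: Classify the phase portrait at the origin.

unstable node

A = [[4,0],[2,3]]; det(A-λI) = λ^2 - 7λ + 12.
λ = 3, 4: both positive.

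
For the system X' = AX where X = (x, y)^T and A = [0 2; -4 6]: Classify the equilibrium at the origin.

A = [[0,2],[-4,6]]; det(A-λI) = λ^2 - 6λ + 8.
λ = 2, 4: both positive.

unstable node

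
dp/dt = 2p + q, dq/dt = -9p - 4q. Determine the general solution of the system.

Coefficient matrix A = [[2, 1], [-9, -4]].
Characteristic polynomial det(A - λI) = λ^2 + 2λ + 1 = 0.
Single eigenvalue λ = -1 with algebraic multiplicity 2.
Eigenvector v = (-1,3); generalized eigenvector w with (A-λI)w=v is (0,-1).
General solution: e^(-t)[C_1·v + C_2·(t·v + w)].

p(t) = -C_1e^(-t) - C_2te^(-t), q(t) = 3C_1e^(-t) + 3C_2te^(-t) - C_2e^(-t)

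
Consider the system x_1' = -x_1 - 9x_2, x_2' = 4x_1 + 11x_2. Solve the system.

x_1(t) = -3C_1e^(5t) - 3C_2te^(5t) - C_2e^(5t), x_2(t) = 2C_1e^(5t) + 2C_2te^(5t) + C_2e^(5t)

Coefficient matrix A = [[-1, -9], [4, 11]].
Characteristic polynomial det(A - λI) = λ^2 - 10λ + 25 = 0.
Single eigenvalue λ = 5 with algebraic multiplicity 2.
Eigenvector v = (-3,2); generalized eigenvector w with (A-λI)w=v is (-1,1).
General solution: e^(5t)[C_1·v + C_2·(t·v + w)].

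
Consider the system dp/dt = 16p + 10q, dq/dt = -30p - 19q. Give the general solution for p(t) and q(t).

p(t) = c_1e^(-4t) - 2c_2e^(t), q(t) = -2c_1e^(-4t) + 3c_2e^(t)

Coefficient matrix A = [[16, 10], [-30, -19]].
Characteristic polynomial det(A - λI) = λ^2 + 3λ - 4 = 0.
Eigenvalues λ = -4, 1.
For λ=-4: (A-λI) row 1 is [20, 10], so an eigenvector is (1, -2).
For λ=1: (A-λI) row 1 is [15, 10], so an eigenvector is (-2, 3).
General solution: c_1e^(-4t)(1,-2) + c_2e^(t)(-2,3).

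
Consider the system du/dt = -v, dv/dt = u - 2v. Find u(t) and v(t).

Coefficient matrix A = [[0, -1], [1, -2]].
Characteristic polynomial det(A - λI) = λ^2 + 2λ + 1 = 0.
Single eigenvalue λ = -1 with algebraic multiplicity 2.
Eigenvector v = (1,1); generalized eigenvector w with (A-λI)w=v is (-2,-3).
General solution: e^(-t)[c_1·v + c_2·(t·v + w)].

u(t) = c_1e^(-t) + c_2te^(-t) - 2c_2e^(-t), v(t) = c_1e^(-t) + c_2te^(-t) - 3c_2e^(-t)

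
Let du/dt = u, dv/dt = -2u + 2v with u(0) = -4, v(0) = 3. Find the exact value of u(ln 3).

A = [[1,0],[-2,2]]; eigenvalues λ = 1, 2.
Eigenvectors: (1,2) for λ=1, (0,-1) for λ=2.
From the initial condition, c_1 = -4, c_2 = -11.
u(ln 3) = (-4)(3^1)(1) + (-11)(3^2)(0) = -12.

-12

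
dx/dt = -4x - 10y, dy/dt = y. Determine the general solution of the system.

x(t) = -2c_1e^(t) - c_2e^(-4t), y(t) = c_1e^(t)

Coefficient matrix A = [[-4, -10], [0, 1]].
Characteristic polynomial det(A - λI) = λ^2 + 3λ - 4 = 0.
Eigenvalues λ = 1, -4.
For λ=1: (A-λI) row 1 is [-5, -10], so an eigenvector is (-2, 1).
For λ=-4: (A-λI) row 1 is [0, -10], so an eigenvector is (-1, 0).
General solution: c_1e^(t)(-2,1) + c_2e^(-4t)(-1,0).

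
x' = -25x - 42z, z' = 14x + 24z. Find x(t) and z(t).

x(t) = -3c_1e^(3t) - 2c_2e^(-4t), z(t) = 2c_1e^(3t) + c_2e^(-4t)

Coefficient matrix A = [[-25, -42], [14, 24]].
Characteristic polynomial det(A - λI) = λ^2 + λ - 12 = 0.
Eigenvalues λ = 3, -4.
For λ=3: (A-λI) row 1 is [-28, -42], so an eigenvector is (-3, 2).
For λ=-4: (A-λI) row 1 is [-21, -42], so an eigenvector is (-2, 1).
General solution: c_1e^(3t)(-3,2) + c_2e^(-4t)(-2,1).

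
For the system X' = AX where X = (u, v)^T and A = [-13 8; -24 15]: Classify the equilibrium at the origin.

A = [[-13,8],[-24,15]]; det(A-λI) = λ^2 - 2λ - 3.
λ = -1, 3: opposite signs.

saddle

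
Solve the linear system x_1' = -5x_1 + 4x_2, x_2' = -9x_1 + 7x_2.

Coefficient matrix A = [[-5, 4], [-9, 7]].
Characteristic polynomial det(A - λI) = λ^2 - 2λ + 1 = 0.
Single eigenvalue λ = 1 with algebraic multiplicity 2.
Eigenvector v = (-2,-3); generalized eigenvector w with (A-λI)w=v is (1,1).
General solution: e^(t)[c_1·v + c_2·(t·v + w)].

x_1(t) = -2c_1e^(t) - 2c_2te^(t) + c_2e^(t), x_2(t) = -3c_1e^(t) - 3c_2te^(t) + c_2e^(t)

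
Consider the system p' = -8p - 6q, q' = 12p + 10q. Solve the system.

p(t) = -K_1e^(-2t) + K_2e^(4t), q(t) = K_1e^(-2t) - 2K_2e^(4t)

Coefficient matrix A = [[-8, -6], [12, 10]].
Characteristic polynomial det(A - λI) = λ^2 - 2λ - 8 = 0.
Eigenvalues λ = -2, 4.
For λ=-2: (A-λI) row 1 is [-6, -6], so an eigenvector is (-1, 1).
For λ=4: (A-λI) row 1 is [-12, -6], so an eigenvector is (1, -2).
General solution: K_1e^(-2t)(-1,1) + K_2e^(4t)(1,-2).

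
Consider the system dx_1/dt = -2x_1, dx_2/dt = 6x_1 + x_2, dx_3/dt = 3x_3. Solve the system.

x_1(t) = C_1e^(-2t), x_2(t) = -2C_1e^(-2t) + C_2e^(t), x_3(t) = C_3e^(3t)

Coefficient matrix A = [[-2, 0, 0], [6, 1, 0], [0, 0, 3]].
det(A - λI) = 0 gives eigenvalues λ = -2, 1, 3.
For λ=-2: eigenvector (1,-2,0).
For λ=1: eigenvector (0,1,0).
For λ=3: eigenvector (0,0,1).
General solution: C_1e^(-2t)(1,-2,0) + C_2e^(t)(0,1,0) + C_3e^(3t)(0,0,1).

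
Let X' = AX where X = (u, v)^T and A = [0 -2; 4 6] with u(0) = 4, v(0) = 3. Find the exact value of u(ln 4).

A = [[0,-2],[4,6]]; eigenvalues λ = 4, 2.
Eigenvectors: (1,-2) for λ=4, (-1,1) for λ=2.
From the initial condition, c_1 = -7, c_2 = -11.
u(ln 4) = (-7)(4^4)(1) + (-11)(4^2)(-1) = -1616.

-1616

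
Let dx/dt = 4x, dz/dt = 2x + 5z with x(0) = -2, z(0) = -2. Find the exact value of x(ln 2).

-32

A = [[4,0],[2,5]]; eigenvalues λ = 5, 4.
Eigenvectors: (0,1) for λ=5, (-1,2) for λ=4.
From the initial condition, c_1 = -6, c_2 = 2.
x(ln 2) = (-6)(2^5)(0) + (2)(2^4)(-1) = -32.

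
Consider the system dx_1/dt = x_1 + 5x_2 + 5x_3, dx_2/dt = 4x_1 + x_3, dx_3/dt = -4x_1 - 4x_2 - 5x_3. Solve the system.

x_1(t) = -C_2e^(-4t) + C_3e^(t), x_2(t) = -C_1e^(-t) + C_2e^(-4t) + 2C_3e^(t), x_3(t) = C_1e^(-t) - 2C_3e^(t)

Coefficient matrix A = [[1, 5, 5], [4, 0, 1], [-4, -4, -5]].
det(A - λI) = 0 gives eigenvalues λ = -1, -4, 1.
For λ=-1: eigenvector (0,-1,1).
For λ=-4: eigenvector (-1,1,0).
For λ=1: eigenvector (1,2,-2).
General solution: C_1e^(-t)(0,-1,1) + C_2e^(-4t)(-1,1,0) + C_3e^(t)(1,2,-2).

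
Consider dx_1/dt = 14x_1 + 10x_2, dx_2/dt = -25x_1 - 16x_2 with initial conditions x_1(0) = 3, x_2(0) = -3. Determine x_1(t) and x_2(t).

x_1(t) = 3e^(-t)sin(5t) + 3e^(-t)cos(5t), x_2(t) = -6e^(-t)sin(5t) - 3e^(-t)cos(5t)

Coefficient matrix A = [[14, 10], [-25, -16]].
Characteristic polynomial det(A - λI) = λ^2 + 2λ + 26 = 0.
Eigenvalues λ = -1 ± 5i (complex conjugate pair).
For λ=-1+5i: an eigenvector is (1,-1) - i(1,-2) = (1 - i, -1 + 2i).
A real fundamental pair from Re and Im of e^((-1+5i)t)v: X_1 = e^(-t)(cos(5t)·(1,-1) + sin(5t)·(1,-2)), X_2 = e^(-t)(sin(5t)·(1,-1) - cos(5t)·(1,-2)).
General solution: c_1X_1 + c_2X_2.
Applying x_1(0)=3, x_2(0)=-3 gives c_1=3, c_2=0.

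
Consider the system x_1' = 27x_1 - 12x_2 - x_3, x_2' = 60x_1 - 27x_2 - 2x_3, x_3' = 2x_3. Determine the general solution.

x_1(t) = C_1e^(2t) + 2C_2e^(-3t) + C_3e^(3t), x_2(t) = 2C_1e^(2t) + 5C_2e^(-3t) + 2C_3e^(3t), x_3(t) = C_1e^(2t)

Coefficient matrix A = [[27, -12, -1], [60, -27, -2], [0, 0, 2]].
det(A - λI) = 0 gives eigenvalues λ = 2, -3, 3.
For λ=2: eigenvector (1,2,1).
For λ=-3: eigenvector (2,5,0).
For λ=3: eigenvector (1,2,0).
General solution: C_1e^(2t)(1,2,1) + C_2e^(-3t)(2,5,0) + C_3e^(3t)(1,2,0).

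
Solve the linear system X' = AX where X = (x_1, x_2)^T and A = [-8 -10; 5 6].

x_1(t) = -c_1e^(-t)sin(t) + 3c_1e^(-t)cos(t) + 3c_2e^(-t)sin(t) + c_2e^(-t)cos(t), x_2(t) = c_1e^(-t)sin(t) - 2c_1e^(-t)cos(t) - 2c_2e^(-t)sin(t) - c_2e^(-t)cos(t)

Coefficient matrix A = [[-8, -10], [5, 6]].
Characteristic polynomial det(A - λI) = λ^2 + 2λ + 2 = 0.
Eigenvalues λ = -1 ± i (complex conjugate pair).
For λ=-1+i: an eigenvector is (3,-2) - i(-1,1) = (3 + i, -2 - i).
A real fundamental pair from Re and Im of e^((-1+i)t)v: X_1 = e^(-t)(cos(t)·(3,-2) + sin(t)·(-1,1)), X_2 = e^(-t)(sin(t)·(3,-2) - cos(t)·(-1,1)).
General solution: c_1X_1 + c_2X_2.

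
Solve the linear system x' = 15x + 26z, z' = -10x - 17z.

x(t) = 3C_1e^(-t)sin(2t) + 2C_1e^(-t)cos(2t) + 2C_2e^(-t)sin(2t) - 3C_2e^(-t)cos(2t), z(t) = -2C_1e^(-t)sin(2t) - C_1e^(-t)cos(2t) - C_2e^(-t)sin(2t) + 2C_2e^(-t)cos(2t)

Coefficient matrix A = [[15, 26], [-10, -17]].
Characteristic polynomial det(A - λI) = λ^2 + 2λ + 5 = 0.
Eigenvalues λ = -1 ± 2i (complex conjugate pair).
For λ=-1+2i: an eigenvector is (2,-1) - i(3,-2) = (2 - 3i, -1 + 2i).
A real fundamental pair from Re and Im of e^((-1+2i)t)v: X_1 = e^(-t)(cos(2t)·(2,-1) + sin(2t)·(3,-2)), X_2 = e^(-t)(sin(2t)·(2,-1) - cos(2t)·(3,-2)).
General solution: C_1X_1 + C_2X_2.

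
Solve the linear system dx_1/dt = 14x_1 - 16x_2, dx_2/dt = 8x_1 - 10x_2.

x_1(t) = -2C_1e^(6t) - C_2e^(-2t), x_2(t) = -C_1e^(6t) - C_2e^(-2t)

Coefficient matrix A = [[14, -16], [8, -10]].
Characteristic polynomial det(A - λI) = λ^2 - 4λ - 12 = 0.
Eigenvalues λ = 6, -2.
For λ=6: (A-λI) row 1 is [8, -16], so an eigenvector is (-2, -1).
For λ=-2: (A-λI) row 1 is [16, -16], so an eigenvector is (-1, -1).
General solution: C_1e^(6t)(-2,-1) + C_2e^(-2t)(-1,-1).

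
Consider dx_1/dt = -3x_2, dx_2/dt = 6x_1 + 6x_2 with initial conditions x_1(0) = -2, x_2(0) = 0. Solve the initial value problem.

x_1(t) = 2e^(3t)sin(3t) - 2e^(3t)cos(3t), x_2(t) = -4e^(3t)sin(3t)

Coefficient matrix A = [[0, -3], [6, 6]].
Characteristic polynomial det(A - λI) = λ^2 - 6λ + 18 = 0.
Eigenvalues λ = 3 ± 3i (complex conjugate pair).
For λ=3+3i: an eigenvector is (1,-1) - i(0,1) = (1, -1 - i).
A real fundamental pair from Re and Im of e^((3+3i)t)v: X_1 = e^(3t)(cos(3t)·(1,-1) + sin(3t)·(0,1)), X_2 = e^(3t)(sin(3t)·(1,-1) - cos(3t)·(0,1)).
General solution: c_1X_1 + c_2X_2.
Applying x_1(0)=-2, x_2(0)=0 gives c_1=-2, c_2=2.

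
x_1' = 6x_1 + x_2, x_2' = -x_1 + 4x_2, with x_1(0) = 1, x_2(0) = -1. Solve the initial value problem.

x_1(t) = e^(5t), x_2(t) = -e^(5t)

Coefficient matrix A = [[6, 1], [-1, 4]].
Characteristic polynomial det(A - λI) = λ^2 - 10λ + 25 = 0.
Single eigenvalue λ = 5 with algebraic multiplicity 2.
Eigenvector v = (-1,1); generalized eigenvector w with (A-λI)w=v is (0,-1).
General solution: e^(5t)[K_1·v + K_2·(t·v + w)].
Applying x_1(0)=1, x_2(0)=-1 gives K_1=-1, K_2=0.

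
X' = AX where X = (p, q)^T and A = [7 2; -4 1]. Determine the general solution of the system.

Coefficient matrix A = [[7, 2], [-4, 1]].
Characteristic polynomial det(A - λI) = λ^2 - 8λ + 15 = 0.
Eigenvalues λ = 5, 3.
For λ=5: (A-λI) row 1 is [2, 2], so an eigenvector is (-1, 1).
For λ=3: (A-λI) row 1 is [4, 2], so an eigenvector is (1, -2).
General solution: K_1e^(5t)(-1,1) + K_2e^(3t)(1,-2).

p(t) = -K_1e^(5t) + K_2e^(3t), q(t) = K_1e^(5t) - 2K_2e^(3t)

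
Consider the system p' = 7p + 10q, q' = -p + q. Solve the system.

Coefficient matrix A = [[7, 10], [-1, 1]].
Characteristic polynomial det(A - λI) = λ^2 - 8λ + 17 = 0.
Eigenvalues λ = 4 ± i (complex conjugate pair).
For λ=4+i: an eigenvector is (1,0) - i(3,-1) = (1 - 3i, 0 + i).
A real fundamental pair from Re and Im of e^((4+i)t)v: X_1 = e^(4t)(cos(t)·(1,0) + sin(t)·(3,-1)), X_2 = e^(4t)(sin(t)·(1,0) - cos(t)·(3,-1)).
General solution: C_1X_1 + C_2X_2.

p(t) = 3C_1e^(4t)sin(t) + C_1e^(4t)cos(t) + C_2e^(4t)sin(t) - 3C_2e^(4t)cos(t), q(t) = -C_1e^(4t)sin(t) + C_2e^(4t)cos(t)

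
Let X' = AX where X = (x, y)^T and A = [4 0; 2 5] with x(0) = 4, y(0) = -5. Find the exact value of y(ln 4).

1024

A = [[4,0],[2,5]]; eigenvalues λ = 4, 5.
Eigenvectors: (-1,2) for λ=4, (0,1) for λ=5.
From the initial condition, c_1 = -4, c_2 = 3.
y(ln 4) = (-4)(4^4)(2) + (3)(4^5)(1) = 1024.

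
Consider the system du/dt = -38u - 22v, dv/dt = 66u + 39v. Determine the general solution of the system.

u(t) = K_1e^(6t) - 2K_2e^(-5t), v(t) = -2K_1e^(6t) + 3K_2e^(-5t)

Coefficient matrix A = [[-38, -22], [66, 39]].
Characteristic polynomial det(A - λI) = λ^2 - λ - 30 = 0.
Eigenvalues λ = 6, -5.
For λ=6: (A-λI) row 1 is [-44, -22], so an eigenvector is (1, -2).
For λ=-5: (A-λI) row 1 is [-33, -22], so an eigenvector is (-2, 3).
General solution: K_1e^(6t)(1,-2) + K_2e^(-5t)(-2,3).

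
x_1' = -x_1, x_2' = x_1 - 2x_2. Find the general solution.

Coefficient matrix A = [[-1, 0], [1, -2]].
Characteristic polynomial det(A - λI) = λ^2 + 3λ + 2 = 0.
Eigenvalues λ = -2, -1.
For λ=-2: (A-λI) row 1 is [1, 0], so an eigenvector is (0, 1).
For λ=-1: (A-λI) row 2 is [1, -1], so an eigenvector is (-1, -1).
General solution: K_1e^(-2t)(0,1) + K_2e^(-t)(-1,-1).

x_1(t) = -K_2e^(-t), x_2(t) = K_1e^(-2t) - K_2e^(-t)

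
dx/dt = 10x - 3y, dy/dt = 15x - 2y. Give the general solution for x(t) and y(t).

Coefficient matrix A = [[10, -3], [15, -2]].
Characteristic polynomial det(A - λI) = λ^2 - 8λ + 25 = 0.
Eigenvalues λ = 4 ± 3i (complex conjugate pair).
For λ=4+3i: an eigenvector is (0,1) - i(-1,-2) = (0 + i, 1 + 2i).
A real fundamental pair from Re and Im of e^((4+3i)t)v: X_1 = e^(4t)(cos(3t)·(0,1) + sin(3t)·(-1,-2)), X_2 = e^(4t)(sin(3t)·(0,1) - cos(3t)·(-1,-2)).
General solution: C_1X_1 + C_2X_2.

x(t) = -C_1e^(4t)sin(3t) + C_2e^(4t)cos(3t), y(t) = -2C_1e^(4t)sin(3t) + C_1e^(4t)cos(3t) + C_2e^(4t)sin(3t) + 2C_2e^(4t)cos(3t)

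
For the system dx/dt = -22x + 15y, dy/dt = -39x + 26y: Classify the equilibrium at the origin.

A = [[-22,15],[-39,26]]; det(A-λI) = λ^2 - 4λ + 13.
λ = 2 ± 3i: positive real part.

unstable spiral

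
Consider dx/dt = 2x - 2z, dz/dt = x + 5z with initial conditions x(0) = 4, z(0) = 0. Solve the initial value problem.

Coefficient matrix A = [[2, -2], [1, 5]].
Characteristic polynomial det(A - λI) = λ^2 - 7λ + 12 = 0.
Eigenvalues λ = 3, 4.
For λ=3: (A-λI) row 1 is [-1, -2], so an eigenvector is (-2, 1).
For λ=4: (A-λI) row 1 is [-2, -2], so an eigenvector is (1, -1).
General solution: c_1e^(3t)(-2,1) + c_2e^(4t)(1,-1).
Applying x(0)=4, z(0)=0 gives c_1=-4, c_2=-4.

x(t) = -4e^(4t) + 8e^(3t), z(t) = 4e^(4t) - 4e^(3t)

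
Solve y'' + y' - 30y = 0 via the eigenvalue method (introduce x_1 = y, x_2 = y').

y(t) = K_1e^(5t) + K_2e^(-6t)

Let x_1 = y, x_2 = y'. Then x_1' = x_2 and x_2' = 30x_1 - x_2.
A = [[0,1],[30,-1]]; det(A-λI) = λ^2 + λ - 30.
Eigenvalues λ = 5, -6 with eigenvectors (1,5), (1,-6).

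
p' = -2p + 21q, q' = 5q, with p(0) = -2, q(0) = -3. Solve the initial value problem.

p(t) = -9e^(5t) + 7e^(-2t), q(t) = -3e^(5t)

Coefficient matrix A = [[-2, 21], [0, 5]].
Characteristic polynomial det(A - λI) = λ^2 - 3λ - 10 = 0.
Eigenvalues λ = -2, 5.
For λ=-2: (A-λI) row 1 is [0, 21], so an eigenvector is (-1, 0).
For λ=5: (A-λI) row 1 is [-7, 21], so an eigenvector is (-3, -1).
General solution: c_1e^(-2t)(-1,0) + c_2e^(5t)(-3,-1).
Applying p(0)=-2, q(0)=-3 gives c_1=-7, c_2=3.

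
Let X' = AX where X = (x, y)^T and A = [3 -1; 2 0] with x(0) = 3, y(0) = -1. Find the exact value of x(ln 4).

A = [[3,-1],[2,0]]; eigenvalues λ = 2, 1.
Eigenvectors: (1,1) for λ=2, (-1,-2) for λ=1.
From the initial condition, c_1 = 7, c_2 = 4.
x(ln 4) = (7)(4^2)(1) + (4)(4^1)(-1) = 96.

96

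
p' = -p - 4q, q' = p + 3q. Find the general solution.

Coefficient matrix A = [[-1, -4], [1, 3]].
Characteristic polynomial det(A - λI) = λ^2 - 2λ + 1 = 0.
Single eigenvalue λ = 1 with algebraic multiplicity 2.
Eigenvector v = (2,-1); generalized eigenvector w with (A-λI)w=v is (-1,0).
General solution: e^(t)[K_1·v + K_2·(t·v + w)].

p(t) = 2K_1e^(t) + 2K_2te^(t) - K_2e^(t), q(t) = -K_1e^(t) - K_2te^(t)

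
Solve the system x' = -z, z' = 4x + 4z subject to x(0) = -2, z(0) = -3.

x(t) = 7te^(2t) - 2e^(2t), z(t) = -14te^(2t) - 3e^(2t)

Coefficient matrix A = [[0, -1], [4, 4]].
Characteristic polynomial det(A - λI) = λ^2 - 4λ + 4 = 0.
Single eigenvalue λ = 2 with algebraic multiplicity 2.
Eigenvector v = (1,-2); generalized eigenvector w with (A-λI)w=v is (-1,1).
General solution: e^(2t)[C_1·v + C_2·(t·v + w)].
Applying x(0)=-2, z(0)=-3 gives C_1=5, C_2=7.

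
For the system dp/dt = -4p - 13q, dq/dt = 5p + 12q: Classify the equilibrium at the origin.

unstable spiral

A = [[-4,-13],[5,12]]; det(A-λI) = λ^2 - 8λ + 17.
λ = 4 ± i: positive real part.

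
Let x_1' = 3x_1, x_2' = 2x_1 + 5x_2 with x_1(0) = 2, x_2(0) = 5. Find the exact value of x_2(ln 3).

A = [[3,0],[2,5]]; eigenvalues λ = 5, 3.
Eigenvectors: (0,1) for λ=5, (-1,1) for λ=3.
From the initial condition, c_1 = 7, c_2 = -2.
x_2(ln 3) = (7)(3^5)(1) + (-2)(3^3)(1) = 1647.

1647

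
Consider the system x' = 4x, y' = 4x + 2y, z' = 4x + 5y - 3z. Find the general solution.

x(t) = K_2e^(4t), y(t) = K_1e^(2t) + 2K_2e^(4t), z(t) = K_1e^(2t) + 2K_2e^(4t) + K_3e^(-3t)

Coefficient matrix A = [[4, 0, 0], [4, 2, 0], [4, 5, -3]].
det(A - λI) = 0 gives eigenvalues λ = 2, 4, -3.
For λ=2: eigenvector (0,1,1).
For λ=4: eigenvector (1,2,2).
For λ=-3: eigenvector (0,0,1).
General solution: K_1e^(2t)(0,1,1) + K_2e^(4t)(1,2,2) + K_3e^(-3t)(0,0,1).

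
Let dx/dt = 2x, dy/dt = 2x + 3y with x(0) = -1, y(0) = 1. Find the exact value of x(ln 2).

A = [[2,0],[2,3]]; eigenvalues λ = 3, 2.
Eigenvectors: (0,1) for λ=3, (-1,2) for λ=2.
From the initial condition, c_1 = -1, c_2 = 1.
x(ln 2) = (-1)(2^3)(0) + (1)(2^2)(-1) = -4.

-4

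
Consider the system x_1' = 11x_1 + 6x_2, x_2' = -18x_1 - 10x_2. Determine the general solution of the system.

x_1(t) = K_1e^(-t) + 2K_2e^(2t), x_2(t) = -2K_1e^(-t) - 3K_2e^(2t)

Coefficient matrix A = [[11, 6], [-18, -10]].
Characteristic polynomial det(A - λI) = λ^2 - λ - 2 = 0.
Eigenvalues λ = -1, 2.
For λ=-1: (A-λI) row 1 is [12, 6], so an eigenvector is (1, -2).
For λ=2: (A-λI) row 1 is [9, 6], so an eigenvector is (2, -3).
General solution: K_1e^(-t)(1,-2) + K_2e^(2t)(2,-3).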